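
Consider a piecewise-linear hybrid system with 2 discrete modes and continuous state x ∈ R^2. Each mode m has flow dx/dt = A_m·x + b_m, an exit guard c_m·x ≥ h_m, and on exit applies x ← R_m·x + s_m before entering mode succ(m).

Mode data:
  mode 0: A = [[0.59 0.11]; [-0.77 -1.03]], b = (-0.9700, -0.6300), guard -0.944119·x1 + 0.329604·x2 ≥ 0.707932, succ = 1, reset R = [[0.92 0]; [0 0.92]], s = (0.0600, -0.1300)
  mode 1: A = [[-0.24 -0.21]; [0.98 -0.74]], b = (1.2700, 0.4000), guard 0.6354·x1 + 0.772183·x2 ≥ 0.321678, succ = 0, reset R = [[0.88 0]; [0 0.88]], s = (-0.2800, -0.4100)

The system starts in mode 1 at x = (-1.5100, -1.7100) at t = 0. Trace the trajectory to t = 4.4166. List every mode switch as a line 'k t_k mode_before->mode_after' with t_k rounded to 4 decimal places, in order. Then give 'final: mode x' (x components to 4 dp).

1 1.4808 1->0
2 2.6588 0->1
3 3.6096 1->0
final: 0 -0.7661 -0.3931

Mode 1: guard c·x = 0.3217 hit at Δt = 1.4808 (t = 1.4808), x⁻ = (0.8053, -0.2461) → reset → x⁺ = (0.4287, -0.6266), jump to mode 0
Mode 0: guard c·x = 0.7079 hit at Δt = 1.1780 (t = 2.6588), x⁻ = (-0.9101, -0.4592) → reset → x⁺ = (-0.7773, -0.5524), jump to mode 1
Mode 1: guard c·x = 0.3217 hit at Δt = 0.9508 (t = 3.6096), x⁻ = (0.5217, -0.0127) → reset → x⁺ = (0.1791, -0.4212), jump to mode 0
Mode 0: flow for 0.8070 to horizon, guard not reached → x = (-0.7661, -0.3931)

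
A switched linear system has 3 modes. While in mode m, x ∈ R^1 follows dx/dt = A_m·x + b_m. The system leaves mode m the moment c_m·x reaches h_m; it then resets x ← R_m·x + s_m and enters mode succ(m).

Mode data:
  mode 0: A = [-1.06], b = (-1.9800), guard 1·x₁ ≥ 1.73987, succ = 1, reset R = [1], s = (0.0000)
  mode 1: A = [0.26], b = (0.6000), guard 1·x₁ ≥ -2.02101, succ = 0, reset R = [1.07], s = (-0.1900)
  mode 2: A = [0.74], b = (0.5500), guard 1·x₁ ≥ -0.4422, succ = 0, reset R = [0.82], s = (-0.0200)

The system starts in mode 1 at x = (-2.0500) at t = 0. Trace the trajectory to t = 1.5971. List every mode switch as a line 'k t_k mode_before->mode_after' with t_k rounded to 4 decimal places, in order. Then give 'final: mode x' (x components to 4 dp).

Mode 1: guard c·x = -2.0210 hit at Δt = 0.4100 (t = 0.4100), x⁻ = (-2.0210) → reset → x⁺ = (-2.3525), jump to mode 0
Mode 0: flow for 1.1871 to horizon, guard not reached → x = (-2.0056)

1 0.4100 1->0
final: 0 -2.0056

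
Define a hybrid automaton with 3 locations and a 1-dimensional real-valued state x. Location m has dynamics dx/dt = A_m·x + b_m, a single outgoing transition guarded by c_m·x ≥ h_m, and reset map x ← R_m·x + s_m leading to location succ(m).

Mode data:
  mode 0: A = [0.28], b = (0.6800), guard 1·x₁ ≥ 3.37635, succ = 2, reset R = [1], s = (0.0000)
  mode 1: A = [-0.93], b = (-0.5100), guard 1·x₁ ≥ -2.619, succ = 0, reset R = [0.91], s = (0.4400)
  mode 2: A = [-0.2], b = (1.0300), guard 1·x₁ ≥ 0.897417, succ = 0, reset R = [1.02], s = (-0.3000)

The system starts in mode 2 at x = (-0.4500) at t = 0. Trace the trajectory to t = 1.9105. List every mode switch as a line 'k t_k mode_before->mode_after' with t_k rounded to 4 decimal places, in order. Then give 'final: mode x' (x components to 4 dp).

1 1.3762 2->0
final: 0 1.1066

Mode 2: guard c·x = 0.8974 hit at Δt = 1.3762 (t = 1.3762), x⁻ = (0.8974) → reset → x⁺ = (0.6154), jump to mode 0
Mode 0: flow for 0.5343 to horizon, guard not reached → x = (1.1066)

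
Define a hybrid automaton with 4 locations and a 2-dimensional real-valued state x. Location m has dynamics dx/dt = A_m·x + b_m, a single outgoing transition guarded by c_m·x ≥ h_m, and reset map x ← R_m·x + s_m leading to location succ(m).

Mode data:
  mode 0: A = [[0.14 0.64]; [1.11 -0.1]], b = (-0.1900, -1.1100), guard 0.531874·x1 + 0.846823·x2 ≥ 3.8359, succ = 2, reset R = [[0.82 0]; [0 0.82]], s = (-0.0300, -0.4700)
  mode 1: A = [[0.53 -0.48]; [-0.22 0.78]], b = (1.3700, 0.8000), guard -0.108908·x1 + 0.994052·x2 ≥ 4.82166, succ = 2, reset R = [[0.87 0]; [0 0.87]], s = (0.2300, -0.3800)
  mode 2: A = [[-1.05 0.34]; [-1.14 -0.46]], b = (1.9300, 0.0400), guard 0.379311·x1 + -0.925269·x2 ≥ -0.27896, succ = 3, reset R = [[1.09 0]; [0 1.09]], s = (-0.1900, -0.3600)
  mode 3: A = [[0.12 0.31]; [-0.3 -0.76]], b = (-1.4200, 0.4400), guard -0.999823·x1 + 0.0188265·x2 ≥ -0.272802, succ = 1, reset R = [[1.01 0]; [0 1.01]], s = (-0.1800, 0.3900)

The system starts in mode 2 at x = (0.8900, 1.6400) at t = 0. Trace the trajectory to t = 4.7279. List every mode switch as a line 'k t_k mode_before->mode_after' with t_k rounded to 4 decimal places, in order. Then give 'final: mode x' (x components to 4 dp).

1 0.4187 2->3
2 1.2875 3->1
3 2.8780 1->2
4 3.7996 2->3
final: 3 1.0273 0.4263

Mode 2: guard c·x = -0.2790 hit at Δt = 0.4187 (t = 0.4187), x⁻ = (1.3689, 0.8627) → reset → x⁺ = (1.3021, 0.5803), jump to mode 3
Mode 3: guard c·x = -0.2728 hit at Δt = 0.8688 (t = 1.2875), x⁻ = (0.2811, 0.4370) → reset → x⁺ = (0.1039, 0.8314), jump to mode 1
Mode 1: guard c·x = 4.8217 hit at Δt = 1.5905 (t = 2.8780), x⁻ = (0.9858, 4.9585) → reset → x⁺ = (1.0876, 3.9339), jump to mode 2
Mode 2: guard c·x = -0.2790 hit at Δt = 0.9216 (t = 3.7996), x⁻ = (2.0113, 1.1260) → reset → x⁺ = (2.0024, 0.8674), jump to mode 3
Mode 3: flow for 0.9283 to horizon, guard not reached → x = (1.0273, 0.4263)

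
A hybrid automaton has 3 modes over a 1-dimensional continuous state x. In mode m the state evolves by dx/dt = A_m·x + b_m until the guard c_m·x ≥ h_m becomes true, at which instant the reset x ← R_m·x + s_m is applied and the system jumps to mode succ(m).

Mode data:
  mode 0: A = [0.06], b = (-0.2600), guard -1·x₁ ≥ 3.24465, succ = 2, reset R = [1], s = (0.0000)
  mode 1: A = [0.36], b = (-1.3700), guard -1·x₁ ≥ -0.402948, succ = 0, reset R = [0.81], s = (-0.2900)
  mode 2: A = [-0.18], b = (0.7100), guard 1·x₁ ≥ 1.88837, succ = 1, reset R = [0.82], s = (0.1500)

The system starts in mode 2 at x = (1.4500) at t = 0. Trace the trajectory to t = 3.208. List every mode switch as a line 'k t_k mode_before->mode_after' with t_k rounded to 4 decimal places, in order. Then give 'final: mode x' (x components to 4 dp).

1 1.0737 2->1
2 2.4049 1->0
final: 0 -0.1757

Mode 2: guard c·x = 1.8884 hit at Δt = 1.0737 (t = 1.0737), x⁻ = (1.8884) → reset → x⁺ = (1.6985), jump to mode 1
Mode 1: guard c·x = -0.4029 hit at Δt = 1.3312 (t = 2.4049), x⁻ = (0.4029) → reset → x⁺ = (0.0364), jump to mode 0
Mode 0: flow for 0.8031 to horizon, guard not reached → x = (-0.1757)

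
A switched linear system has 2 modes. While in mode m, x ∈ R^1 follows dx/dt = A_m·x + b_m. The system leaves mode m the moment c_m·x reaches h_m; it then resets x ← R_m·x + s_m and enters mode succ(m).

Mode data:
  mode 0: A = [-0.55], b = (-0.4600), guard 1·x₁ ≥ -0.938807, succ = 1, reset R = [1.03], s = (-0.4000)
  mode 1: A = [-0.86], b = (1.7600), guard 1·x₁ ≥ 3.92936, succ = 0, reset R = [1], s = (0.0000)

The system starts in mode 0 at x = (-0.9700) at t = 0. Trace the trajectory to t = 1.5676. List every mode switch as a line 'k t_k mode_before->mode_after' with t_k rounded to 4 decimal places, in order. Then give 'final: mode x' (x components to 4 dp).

1 0.4833 0->1
final: 1 0.7031

Mode 0: guard c·x = -0.9388 hit at Δt = 0.4833 (t = 0.4833), x⁻ = (-0.9388) → reset → x⁺ = (-1.3670), jump to mode 1
Mode 1: flow for 1.0843 to horizon, guard not reached → x = (0.7031)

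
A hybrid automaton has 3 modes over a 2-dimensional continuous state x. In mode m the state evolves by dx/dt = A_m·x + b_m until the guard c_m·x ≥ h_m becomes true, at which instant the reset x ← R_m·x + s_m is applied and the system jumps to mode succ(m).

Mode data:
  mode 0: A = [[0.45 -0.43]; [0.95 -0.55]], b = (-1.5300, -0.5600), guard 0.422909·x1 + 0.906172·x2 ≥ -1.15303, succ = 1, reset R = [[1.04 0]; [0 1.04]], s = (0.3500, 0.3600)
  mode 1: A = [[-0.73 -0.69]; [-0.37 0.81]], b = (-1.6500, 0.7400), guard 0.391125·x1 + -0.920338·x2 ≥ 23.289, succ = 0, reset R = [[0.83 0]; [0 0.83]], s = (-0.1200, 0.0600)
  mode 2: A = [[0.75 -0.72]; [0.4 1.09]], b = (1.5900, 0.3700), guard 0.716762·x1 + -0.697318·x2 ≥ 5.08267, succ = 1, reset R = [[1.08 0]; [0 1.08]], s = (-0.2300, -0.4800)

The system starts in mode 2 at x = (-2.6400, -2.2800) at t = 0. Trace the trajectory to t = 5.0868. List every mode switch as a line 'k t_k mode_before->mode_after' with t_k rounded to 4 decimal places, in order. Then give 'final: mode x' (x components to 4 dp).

Mode 2: guard c·x = 5.0827 hit at Δt = 0.9160 (t = 0.9160), x⁻ = (0.6028, -6.6692) → reset → x⁺ = (0.4211, -7.6828), jump to mode 1
Mode 1: guard c·x = 23.2890 hit at Δt = 1.2800 (t = 2.1960), x⁻ = (7.1690, -22.2582) → reset → x⁺ = (5.8302, -18.4143), jump to mode 0
Mode 0: guard c·x = -1.1530 hit at Δt = 0.7720 (t = 2.9680), x⁻ = (11.9754, -6.8613) → reset → x⁺ = (12.8044, -6.7758), jump to mode 1
Mode 1: guard c·x = 23.2890 hit at Δt = 0.9866 (t = 3.9546), x⁻ = (11.6297, -20.3624) → reset → x⁺ = (9.5327, -16.8408), jump to mode 0
Mode 0: guard c·x = -1.1530 hit at Δt = 0.5091 (t = 4.4637), x⁻ = (14.1914, -7.8955) → reset → x⁺ = (15.1090, -7.8513), jump to mode 1
Mode 1: flow for 0.6231 to horizon, guard not reached → x = (12.9735, -16.5263)

1 0.9160 2->1
2 2.1960 1->0
3 2.9680 0->1
4 3.9546 1->0
5 4.4637 0->1
final: 1 12.9735 -16.5263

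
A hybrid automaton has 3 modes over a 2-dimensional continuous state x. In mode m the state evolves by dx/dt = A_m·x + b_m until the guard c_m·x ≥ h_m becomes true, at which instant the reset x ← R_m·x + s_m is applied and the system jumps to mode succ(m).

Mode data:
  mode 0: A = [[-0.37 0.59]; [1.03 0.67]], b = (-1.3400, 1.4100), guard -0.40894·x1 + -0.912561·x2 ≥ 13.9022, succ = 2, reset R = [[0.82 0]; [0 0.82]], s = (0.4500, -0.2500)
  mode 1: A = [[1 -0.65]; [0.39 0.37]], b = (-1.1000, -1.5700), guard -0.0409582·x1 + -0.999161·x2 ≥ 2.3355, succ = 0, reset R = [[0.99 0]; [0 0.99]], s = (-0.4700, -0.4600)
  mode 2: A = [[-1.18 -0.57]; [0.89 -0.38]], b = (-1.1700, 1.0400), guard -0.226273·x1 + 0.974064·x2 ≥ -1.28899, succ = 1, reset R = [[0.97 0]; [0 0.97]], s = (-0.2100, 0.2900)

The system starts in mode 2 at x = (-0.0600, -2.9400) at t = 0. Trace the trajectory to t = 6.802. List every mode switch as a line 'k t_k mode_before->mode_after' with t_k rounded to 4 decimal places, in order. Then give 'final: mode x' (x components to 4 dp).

1 0.8701 2->1
2 1.4315 1->0
3 2.9954 0->2
4 5.7669 2->1
5 6.4586 1->0
final: 0 -1.1802 -3.2304

Mode 2: guard c·x = -1.2890 hit at Δt = 0.8701 (t = 0.8701), x⁻ = (-0.0509, -1.3351) → reset → x⁺ = (-0.2594, -1.0051), jump to mode 1
Mode 1: guard c·x = 2.3355 hit at Δt = 0.5614 (t = 1.4315), x⁻ = (-0.5134, -2.3164) → reset → x⁺ = (-0.9782, -2.7533), jump to mode 0
Mode 0: guard c·x = 13.9022 hit at Δt = 1.5639 (t = 2.9954), x⁻ = (-6.6424, -12.2577) → reset → x⁺ = (-4.9968, -10.3013), jump to mode 2
Mode 2: guard c·x = -1.2890 hit at Δt = 2.7715 (t = 5.7669), x⁻ = (0.4140, -1.2271) → reset → x⁺ = (0.1916, -0.9003), jump to mode 1
Mode 1: guard c·x = 2.3355 hit at Δt = 0.6917 (t = 6.4586), x⁻ = (0.2659, -2.3484) → reset → x⁺ = (-0.2068, -2.7849), jump to mode 0
Mode 0: flow for 0.3434 to horizon, guard not reached → x = (-1.1802, -3.2304)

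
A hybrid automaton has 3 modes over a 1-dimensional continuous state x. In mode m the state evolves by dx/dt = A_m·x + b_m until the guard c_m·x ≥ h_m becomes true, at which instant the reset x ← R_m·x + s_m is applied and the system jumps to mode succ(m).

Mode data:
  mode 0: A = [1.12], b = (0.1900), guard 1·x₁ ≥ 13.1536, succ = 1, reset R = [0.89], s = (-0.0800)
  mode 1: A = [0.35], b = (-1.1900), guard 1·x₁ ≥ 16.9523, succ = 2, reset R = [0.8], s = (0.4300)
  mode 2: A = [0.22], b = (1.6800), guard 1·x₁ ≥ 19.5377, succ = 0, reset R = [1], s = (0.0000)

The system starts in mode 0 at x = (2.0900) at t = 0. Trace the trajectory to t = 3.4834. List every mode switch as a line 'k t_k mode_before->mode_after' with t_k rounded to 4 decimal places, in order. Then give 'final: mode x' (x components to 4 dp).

Mode 0: guard c·x = 13.1536 hit at Δt = 1.5842 (t = 1.5842), x⁻ = (13.1536) → reset → x⁺ = (11.6267), jump to mode 1
Mode 1: guard c·x = 16.9523 hit at Δt = 1.4262 (t = 3.0104), x⁻ = (16.9523) → reset → x⁺ = (13.9918), jump to mode 2
Mode 2: flow for 0.4730 to horizon, guard not reached → x = (16.3637)

1 1.5842 0->1
2 3.0104 1->2
final: 2 16.3637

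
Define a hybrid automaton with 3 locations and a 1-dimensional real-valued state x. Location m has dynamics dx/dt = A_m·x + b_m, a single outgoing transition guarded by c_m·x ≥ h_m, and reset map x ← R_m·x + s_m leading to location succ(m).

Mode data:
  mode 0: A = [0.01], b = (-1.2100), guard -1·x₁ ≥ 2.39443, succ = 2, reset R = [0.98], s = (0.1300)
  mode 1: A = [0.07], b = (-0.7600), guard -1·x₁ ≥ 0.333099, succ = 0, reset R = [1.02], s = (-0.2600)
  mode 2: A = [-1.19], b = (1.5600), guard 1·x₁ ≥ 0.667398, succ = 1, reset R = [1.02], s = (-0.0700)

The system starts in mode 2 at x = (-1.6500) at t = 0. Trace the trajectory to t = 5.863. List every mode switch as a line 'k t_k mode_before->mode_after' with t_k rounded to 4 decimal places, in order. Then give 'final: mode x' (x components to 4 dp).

Mode 2: guard c·x = 0.6674 hit at Δt = 1.2826 (t = 1.2826), x⁻ = (0.6674) → reset → x⁺ = (0.6107), jump to mode 1
Mode 1: guard c·x = 0.3331 hit at Δt = 1.2588 (t = 2.5414), x⁻ = (-0.3331) → reset → x⁺ = (-0.5998), jump to mode 0
Mode 0: guard c·x = 2.3944 hit at Δt = 1.4651 (t = 4.0065), x⁻ = (-2.3944) → reset → x⁺ = (-2.2165), jump to mode 2
Mode 2: guard c·x = 0.6674 hit at Δt = 1.4297 (t = 5.4362), x⁻ = (0.6674) → reset → x⁺ = (0.6107), jump to mode 1
Mode 1: flow for 0.4268 to horizon, guard not reached → x = (0.3000)

1 1.2826 2->1
2 2.5414 1->0
3 4.0065 0->2
4 5.4362 2->1
final: 1 0.3000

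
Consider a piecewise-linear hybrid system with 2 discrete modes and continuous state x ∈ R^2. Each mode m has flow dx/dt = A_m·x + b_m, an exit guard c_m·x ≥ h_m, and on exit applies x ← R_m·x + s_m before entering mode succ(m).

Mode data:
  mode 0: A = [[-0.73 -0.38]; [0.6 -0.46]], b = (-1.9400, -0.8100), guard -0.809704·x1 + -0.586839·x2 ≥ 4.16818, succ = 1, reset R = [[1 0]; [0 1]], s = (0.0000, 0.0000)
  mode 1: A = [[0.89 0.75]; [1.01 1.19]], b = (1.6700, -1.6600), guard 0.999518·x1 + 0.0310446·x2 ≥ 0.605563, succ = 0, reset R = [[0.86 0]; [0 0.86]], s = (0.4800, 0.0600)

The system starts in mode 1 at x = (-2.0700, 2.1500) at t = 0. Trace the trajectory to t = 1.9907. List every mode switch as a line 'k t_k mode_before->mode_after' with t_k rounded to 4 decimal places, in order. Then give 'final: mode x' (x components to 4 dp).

Mode 1: guard c·x = 0.6056 hit at Δt = 1.3591 (t = 1.3591), x⁻ = (0.5753, 0.9828) → reset → x⁺ = (0.9748, 0.9052), jump to mode 0
Mode 0: flow for 0.6316 to horizon, guard not reached → x = (-0.4821, 0.2800)

1 1.3591 1->0
final: 0 -0.4821 0.2800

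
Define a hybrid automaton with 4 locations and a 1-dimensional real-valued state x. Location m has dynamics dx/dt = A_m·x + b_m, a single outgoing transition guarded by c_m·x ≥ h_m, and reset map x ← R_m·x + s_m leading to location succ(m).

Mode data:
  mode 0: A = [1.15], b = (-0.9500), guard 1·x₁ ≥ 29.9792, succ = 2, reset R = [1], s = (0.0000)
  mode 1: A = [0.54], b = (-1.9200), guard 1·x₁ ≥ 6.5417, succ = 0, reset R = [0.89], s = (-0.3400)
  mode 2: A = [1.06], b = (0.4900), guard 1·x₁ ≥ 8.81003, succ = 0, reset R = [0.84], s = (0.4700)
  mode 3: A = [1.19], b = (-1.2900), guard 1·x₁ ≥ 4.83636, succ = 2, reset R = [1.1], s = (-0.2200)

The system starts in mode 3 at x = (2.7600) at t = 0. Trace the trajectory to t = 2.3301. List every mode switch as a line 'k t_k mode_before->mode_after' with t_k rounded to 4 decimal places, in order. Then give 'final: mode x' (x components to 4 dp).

1 0.6773 3->2
2 1.1594 2->0
final: 0 27.8989

Mode 3: guard c·x = 4.8364 hit at Δt = 0.6773 (t = 0.6773), x⁻ = (4.8364) → reset → x⁺ = (5.1000), jump to mode 2
Mode 2: guard c·x = 8.8100 hit at Δt = 0.4821 (t = 1.1594), x⁻ = (8.8100) → reset → x⁺ = (7.8704), jump to mode 0
Mode 0: flow for 1.1707 to horizon, guard not reached → x = (27.8989)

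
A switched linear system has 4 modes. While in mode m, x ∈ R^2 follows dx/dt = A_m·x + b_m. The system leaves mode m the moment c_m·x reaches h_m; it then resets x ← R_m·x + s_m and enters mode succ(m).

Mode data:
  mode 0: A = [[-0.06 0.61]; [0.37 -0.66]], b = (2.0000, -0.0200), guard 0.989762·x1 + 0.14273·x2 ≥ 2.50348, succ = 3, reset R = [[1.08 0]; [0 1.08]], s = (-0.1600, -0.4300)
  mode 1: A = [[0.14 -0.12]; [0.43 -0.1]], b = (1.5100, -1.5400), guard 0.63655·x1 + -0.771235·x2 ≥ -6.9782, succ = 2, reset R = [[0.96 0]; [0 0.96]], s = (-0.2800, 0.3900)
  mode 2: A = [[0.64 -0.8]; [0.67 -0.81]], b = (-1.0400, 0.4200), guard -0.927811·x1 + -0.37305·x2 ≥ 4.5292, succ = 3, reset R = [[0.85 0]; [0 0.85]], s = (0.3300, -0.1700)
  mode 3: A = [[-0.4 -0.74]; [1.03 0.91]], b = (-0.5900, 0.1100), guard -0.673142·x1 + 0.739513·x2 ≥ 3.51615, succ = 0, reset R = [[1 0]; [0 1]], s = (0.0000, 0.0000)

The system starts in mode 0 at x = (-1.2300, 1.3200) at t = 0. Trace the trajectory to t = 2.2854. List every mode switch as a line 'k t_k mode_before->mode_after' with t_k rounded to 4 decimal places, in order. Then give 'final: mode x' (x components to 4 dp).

1 1.4641 0->3
final: 3 0.3987 3.1194

Mode 0: guard c·x = 2.5035 hit at Δt = 1.4641 (t = 1.4641), x⁻ = (2.4127, 0.8091) → reset → x⁺ = (2.4457, 0.4438), jump to mode 3
Mode 3: flow for 0.8213 to horizon, guard not reached → x = (0.3987, 3.1194)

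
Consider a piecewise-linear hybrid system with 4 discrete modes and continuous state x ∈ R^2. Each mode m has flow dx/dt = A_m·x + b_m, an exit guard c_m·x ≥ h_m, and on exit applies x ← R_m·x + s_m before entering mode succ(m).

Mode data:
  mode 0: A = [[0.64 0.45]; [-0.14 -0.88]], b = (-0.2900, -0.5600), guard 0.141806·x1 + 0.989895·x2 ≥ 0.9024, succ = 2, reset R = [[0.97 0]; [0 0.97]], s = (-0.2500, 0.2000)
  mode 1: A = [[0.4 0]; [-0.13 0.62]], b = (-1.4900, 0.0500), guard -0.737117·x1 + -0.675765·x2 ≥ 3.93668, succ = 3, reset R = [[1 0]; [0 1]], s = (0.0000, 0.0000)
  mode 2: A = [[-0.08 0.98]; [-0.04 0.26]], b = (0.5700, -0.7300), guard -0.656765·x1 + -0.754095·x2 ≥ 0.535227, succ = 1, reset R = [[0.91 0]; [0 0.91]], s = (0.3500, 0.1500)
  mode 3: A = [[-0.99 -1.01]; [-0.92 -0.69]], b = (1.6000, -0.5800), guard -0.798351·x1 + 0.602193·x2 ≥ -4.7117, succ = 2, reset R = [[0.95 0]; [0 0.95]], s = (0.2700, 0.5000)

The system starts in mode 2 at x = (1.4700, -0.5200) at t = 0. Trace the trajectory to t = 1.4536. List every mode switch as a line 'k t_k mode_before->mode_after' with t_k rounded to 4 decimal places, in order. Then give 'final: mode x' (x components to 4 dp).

Mode 2: guard c·x = 0.5352 hit at Δt = 0.9791 (t = 0.9791), x⁻ = (0.9565, -1.5428) → reset → x⁺ = (1.2204, -1.2539), jump to mode 1
Mode 1: flow for 0.4745 to horizon, guard not reached → x = (0.6969, -1.7255)

1 0.9791 2->1
final: 1 0.6969 -1.7255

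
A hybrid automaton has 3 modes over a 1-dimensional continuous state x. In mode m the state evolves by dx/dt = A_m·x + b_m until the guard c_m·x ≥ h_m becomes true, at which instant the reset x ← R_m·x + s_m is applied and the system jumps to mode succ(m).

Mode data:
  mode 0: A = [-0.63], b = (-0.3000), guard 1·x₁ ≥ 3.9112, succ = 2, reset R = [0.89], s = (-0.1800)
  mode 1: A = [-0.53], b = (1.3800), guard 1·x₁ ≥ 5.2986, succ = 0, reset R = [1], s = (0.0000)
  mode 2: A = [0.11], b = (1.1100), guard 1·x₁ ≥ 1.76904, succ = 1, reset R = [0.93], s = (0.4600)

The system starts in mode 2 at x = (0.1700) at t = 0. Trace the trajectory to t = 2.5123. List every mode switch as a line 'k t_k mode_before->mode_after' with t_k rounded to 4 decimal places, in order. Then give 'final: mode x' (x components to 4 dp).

Mode 2: guard c·x = 1.7690 hit at Δt = 1.3166 (t = 1.3166), x⁻ = (1.7690) → reset → x⁺ = (2.1052), jump to mode 1
Mode 1: flow for 1.1957 to horizon, guard not reached → x = (2.3392)

1 1.3166 2->1
final: 1 2.3392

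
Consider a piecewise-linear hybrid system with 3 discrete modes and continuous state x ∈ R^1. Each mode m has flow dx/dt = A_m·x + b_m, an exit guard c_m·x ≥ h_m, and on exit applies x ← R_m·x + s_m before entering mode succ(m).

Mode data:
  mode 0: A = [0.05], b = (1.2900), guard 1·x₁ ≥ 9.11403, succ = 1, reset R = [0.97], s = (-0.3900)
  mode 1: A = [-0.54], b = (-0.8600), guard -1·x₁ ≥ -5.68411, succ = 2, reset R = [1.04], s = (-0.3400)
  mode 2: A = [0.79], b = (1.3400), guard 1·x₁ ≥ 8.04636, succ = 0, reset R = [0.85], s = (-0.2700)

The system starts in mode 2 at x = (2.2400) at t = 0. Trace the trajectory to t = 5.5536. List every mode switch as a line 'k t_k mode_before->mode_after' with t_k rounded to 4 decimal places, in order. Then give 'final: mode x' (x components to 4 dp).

Mode 2: guard c·x = 8.0464 hit at Δt = 1.1472 (t = 1.1472), x⁻ = (8.0464) → reset → x⁺ = (6.5694), jump to mode 0
Mode 0: guard c·x = 9.1140 hit at Δt = 1.5135 (t = 2.6607), x⁻ = (9.1140) → reset → x⁺ = (8.4506), jump to mode 1
Mode 1: guard c·x = -5.6841 hit at Δt = 0.5967 (t = 3.2574), x⁻ = (5.6841) → reset → x⁺ = (5.5715), jump to mode 2
Mode 2: guard c·x = 8.0464 hit at Δt = 0.3710 (t = 3.6284), x⁻ = (8.0464) → reset → x⁺ = (6.5694), jump to mode 0
Mode 0: guard c·x = 9.1140 hit at Δt = 1.5135 (t = 5.1419), x⁻ = (9.1140) → reset → x⁺ = (8.4506), jump to mode 1
Mode 1: flow for 0.4117 to horizon, guard not reached → x = (6.4485)

1 1.1472 2->0
2 2.6607 0->1
3 3.2574 1->2
4 3.6284 2->0
5 5.1419 0->1
final: 1 6.4485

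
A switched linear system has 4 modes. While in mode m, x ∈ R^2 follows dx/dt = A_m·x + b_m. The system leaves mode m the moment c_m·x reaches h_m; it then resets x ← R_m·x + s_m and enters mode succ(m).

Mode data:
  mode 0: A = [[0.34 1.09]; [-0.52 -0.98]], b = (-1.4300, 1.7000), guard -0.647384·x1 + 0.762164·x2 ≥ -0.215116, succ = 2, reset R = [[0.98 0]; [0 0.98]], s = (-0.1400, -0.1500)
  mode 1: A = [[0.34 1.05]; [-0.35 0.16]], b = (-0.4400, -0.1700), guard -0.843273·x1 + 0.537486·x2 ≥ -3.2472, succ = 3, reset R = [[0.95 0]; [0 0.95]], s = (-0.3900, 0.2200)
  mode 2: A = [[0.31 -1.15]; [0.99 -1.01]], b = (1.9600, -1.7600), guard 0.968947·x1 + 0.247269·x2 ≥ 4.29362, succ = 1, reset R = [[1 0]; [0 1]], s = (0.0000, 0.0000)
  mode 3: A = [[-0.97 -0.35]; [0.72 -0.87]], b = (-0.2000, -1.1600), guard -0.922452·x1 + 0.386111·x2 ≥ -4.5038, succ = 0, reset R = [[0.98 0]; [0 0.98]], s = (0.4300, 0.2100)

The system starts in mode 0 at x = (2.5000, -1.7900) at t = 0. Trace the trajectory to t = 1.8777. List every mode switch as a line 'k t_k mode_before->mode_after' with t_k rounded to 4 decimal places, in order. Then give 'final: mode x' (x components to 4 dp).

Mode 0: guard c·x = -0.2151 hit at Δt = 1.1261 (t = 1.1261), x⁻ = (0.5014, 0.1437) → reset → x⁺ = (0.3514, -0.0092), jump to mode 2
Mode 2: flow for 0.7516 to horizon, guard not reached → x = (2.3290, -0.1936)

1 1.1261 0->2
final: 2 2.3290 -0.1936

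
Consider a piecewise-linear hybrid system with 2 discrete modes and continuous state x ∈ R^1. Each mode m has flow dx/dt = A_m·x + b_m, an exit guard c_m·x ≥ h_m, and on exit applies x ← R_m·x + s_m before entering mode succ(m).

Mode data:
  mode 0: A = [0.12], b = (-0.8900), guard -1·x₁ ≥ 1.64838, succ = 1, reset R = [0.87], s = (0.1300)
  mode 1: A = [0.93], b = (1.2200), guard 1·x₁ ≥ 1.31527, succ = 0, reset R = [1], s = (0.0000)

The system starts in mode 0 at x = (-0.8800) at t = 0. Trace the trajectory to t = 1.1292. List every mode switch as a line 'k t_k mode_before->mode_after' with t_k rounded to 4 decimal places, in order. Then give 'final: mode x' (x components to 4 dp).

Mode 0: guard c·x = 1.6484 hit at Δt = 0.7381 (t = 0.7381), x⁻ = (-1.6484) → reset → x⁺ = (-1.3041), jump to mode 1
Mode 1: flow for 0.3911 to horizon, guard not reached → x = (-1.3007)

1 0.7381 0->1
final: 1 -1.3007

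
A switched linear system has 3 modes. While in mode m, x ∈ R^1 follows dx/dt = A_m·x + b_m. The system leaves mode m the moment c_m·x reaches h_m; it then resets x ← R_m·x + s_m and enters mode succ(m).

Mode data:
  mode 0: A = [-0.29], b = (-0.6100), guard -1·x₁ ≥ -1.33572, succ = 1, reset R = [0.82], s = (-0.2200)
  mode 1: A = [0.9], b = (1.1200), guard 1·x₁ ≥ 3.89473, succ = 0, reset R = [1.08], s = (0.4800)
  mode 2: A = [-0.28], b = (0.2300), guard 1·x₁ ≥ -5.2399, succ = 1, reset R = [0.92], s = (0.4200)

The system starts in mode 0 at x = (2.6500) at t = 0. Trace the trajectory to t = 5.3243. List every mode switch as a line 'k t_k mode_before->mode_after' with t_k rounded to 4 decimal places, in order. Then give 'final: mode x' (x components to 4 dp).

1 1.1160 0->1
2 2.1000 1->0
3 4.4455 0->1
final: 1 3.4306

Mode 0: guard c·x = -1.3357 hit at Δt = 1.1160 (t = 1.1160), x⁻ = (1.3357) → reset → x⁺ = (0.8753), jump to mode 1
Mode 1: guard c·x = 3.8947 hit at Δt = 0.9840 (t = 2.1000), x⁻ = (3.8947) → reset → x⁺ = (4.6863), jump to mode 0
Mode 0: guard c·x = -1.3357 hit at Δt = 2.3455 (t = 4.4455), x⁻ = (1.3357) → reset → x⁺ = (0.8753), jump to mode 1
Mode 1: flow for 0.8788 to horizon, guard not reached → x = (3.4306)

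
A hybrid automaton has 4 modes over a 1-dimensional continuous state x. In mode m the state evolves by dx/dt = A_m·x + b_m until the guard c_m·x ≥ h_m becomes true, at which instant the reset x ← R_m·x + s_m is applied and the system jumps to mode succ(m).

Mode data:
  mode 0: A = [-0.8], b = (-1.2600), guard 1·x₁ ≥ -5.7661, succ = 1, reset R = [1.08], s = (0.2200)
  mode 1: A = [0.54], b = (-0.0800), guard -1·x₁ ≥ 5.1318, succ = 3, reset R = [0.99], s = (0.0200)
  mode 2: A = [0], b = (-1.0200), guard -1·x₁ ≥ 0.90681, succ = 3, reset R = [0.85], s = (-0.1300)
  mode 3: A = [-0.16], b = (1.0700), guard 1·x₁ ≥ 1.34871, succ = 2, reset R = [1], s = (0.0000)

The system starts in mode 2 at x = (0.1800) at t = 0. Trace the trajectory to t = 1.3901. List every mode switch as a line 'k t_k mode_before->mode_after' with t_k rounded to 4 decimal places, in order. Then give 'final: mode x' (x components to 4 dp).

1 1.0655 2->3
final: 3 -0.5167

Mode 2: guard c·x = 0.9068 hit at Δt = 1.0655 (t = 1.0655), x⁻ = (-0.9068) → reset → x⁺ = (-0.9008), jump to mode 3
Mode 3: flow for 0.3246 to horizon, guard not reached → x = (-0.5167)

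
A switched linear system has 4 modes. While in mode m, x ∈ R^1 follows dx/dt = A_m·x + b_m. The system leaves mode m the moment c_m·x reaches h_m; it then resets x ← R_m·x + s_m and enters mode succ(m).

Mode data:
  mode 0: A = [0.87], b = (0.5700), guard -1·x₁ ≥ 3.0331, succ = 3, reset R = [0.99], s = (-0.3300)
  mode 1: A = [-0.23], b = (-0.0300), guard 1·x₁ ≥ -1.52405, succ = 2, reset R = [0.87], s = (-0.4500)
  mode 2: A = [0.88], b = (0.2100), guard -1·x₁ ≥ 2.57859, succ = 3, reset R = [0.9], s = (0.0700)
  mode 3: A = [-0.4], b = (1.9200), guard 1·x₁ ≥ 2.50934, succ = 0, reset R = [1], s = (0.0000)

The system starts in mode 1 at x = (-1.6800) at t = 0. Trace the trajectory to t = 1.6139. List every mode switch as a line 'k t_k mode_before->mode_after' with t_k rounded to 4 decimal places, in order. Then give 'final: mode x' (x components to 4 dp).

1 0.4612 1->2
2 0.9386 2->3
final: 3 -0.5817

Mode 1: guard c·x = -1.5240 hit at Δt = 0.4612 (t = 0.4612), x⁻ = (-1.5241) → reset → x⁺ = (-1.7759), jump to mode 2
Mode 2: guard c·x = 2.5786 hit at Δt = 0.4774 (t = 0.9386), x⁻ = (-2.5786) → reset → x⁺ = (-2.2507), jump to mode 3
Mode 3: flow for 0.6753 to horizon, guard not reached → x = (-0.5817)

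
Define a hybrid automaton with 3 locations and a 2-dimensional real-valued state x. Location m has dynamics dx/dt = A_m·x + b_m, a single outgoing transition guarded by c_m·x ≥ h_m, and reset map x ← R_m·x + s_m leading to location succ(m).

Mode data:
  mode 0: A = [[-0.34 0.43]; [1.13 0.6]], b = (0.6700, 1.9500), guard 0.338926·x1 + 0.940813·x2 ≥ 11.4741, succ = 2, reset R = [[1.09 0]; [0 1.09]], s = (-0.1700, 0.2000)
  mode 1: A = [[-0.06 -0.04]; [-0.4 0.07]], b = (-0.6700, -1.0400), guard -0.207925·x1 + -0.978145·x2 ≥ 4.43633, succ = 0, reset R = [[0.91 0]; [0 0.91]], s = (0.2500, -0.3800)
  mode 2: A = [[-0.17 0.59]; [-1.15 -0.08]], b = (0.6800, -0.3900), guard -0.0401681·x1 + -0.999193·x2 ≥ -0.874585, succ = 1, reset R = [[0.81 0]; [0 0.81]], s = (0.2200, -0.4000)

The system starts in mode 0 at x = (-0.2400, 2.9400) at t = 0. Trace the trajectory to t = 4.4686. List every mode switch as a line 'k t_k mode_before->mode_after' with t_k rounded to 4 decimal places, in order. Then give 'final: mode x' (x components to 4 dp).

Mode 0: guard c·x = 11.4741 hit at Δt = 1.1545 (t = 1.1545), x⁻ = (3.1253, 11.0701) → reset → x⁺ = (3.2366, 12.2664), jump to mode 2
Mode 2: guard c·x = -0.8746 hit at Δt = 1.3661 (t = 2.5206), x⁻ = (8.2302, 0.5444) → reset → x⁺ = (6.8865, 0.0410), jump to mode 1
Mode 1: guard c·x = 4.4363 hit at Δt = 1.5540 (t = 4.0746), x⁻ = (5.4510, -5.6942) → reset → x⁺ = (5.2104, -5.5617), jump to mode 0
Mode 0: flow for 0.3940 to horizon, guard not reached → x = (4.0620, -3.8568)

1 1.1545 0->2
2 2.5206 2->1
3 4.0746 1->0
final: 0 4.0620 -3.8568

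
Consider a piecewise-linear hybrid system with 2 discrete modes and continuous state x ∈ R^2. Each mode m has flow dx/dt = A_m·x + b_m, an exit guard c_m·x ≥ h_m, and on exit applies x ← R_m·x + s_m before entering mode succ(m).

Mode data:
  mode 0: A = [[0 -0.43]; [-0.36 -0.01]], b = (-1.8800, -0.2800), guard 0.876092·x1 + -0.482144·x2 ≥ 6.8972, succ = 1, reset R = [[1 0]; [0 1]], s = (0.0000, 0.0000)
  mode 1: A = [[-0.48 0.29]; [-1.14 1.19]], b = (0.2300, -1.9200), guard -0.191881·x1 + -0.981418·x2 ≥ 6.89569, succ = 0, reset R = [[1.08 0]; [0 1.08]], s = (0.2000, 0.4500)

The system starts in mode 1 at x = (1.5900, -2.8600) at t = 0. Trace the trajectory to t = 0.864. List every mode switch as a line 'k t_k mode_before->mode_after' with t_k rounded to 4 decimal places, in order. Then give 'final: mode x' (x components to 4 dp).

1 0.4757 1->0
final: 0 1.5241 -7.5546

Mode 1: guard c·x = 6.8957 hit at Δt = 0.4757 (t = 0.4757), x⁻ = (0.7547, -7.1738) → reset → x⁺ = (1.0151, -7.2977), jump to mode 0
Mode 0: flow for 0.3883 to horizon, guard not reached → x = (1.5241, -7.5546)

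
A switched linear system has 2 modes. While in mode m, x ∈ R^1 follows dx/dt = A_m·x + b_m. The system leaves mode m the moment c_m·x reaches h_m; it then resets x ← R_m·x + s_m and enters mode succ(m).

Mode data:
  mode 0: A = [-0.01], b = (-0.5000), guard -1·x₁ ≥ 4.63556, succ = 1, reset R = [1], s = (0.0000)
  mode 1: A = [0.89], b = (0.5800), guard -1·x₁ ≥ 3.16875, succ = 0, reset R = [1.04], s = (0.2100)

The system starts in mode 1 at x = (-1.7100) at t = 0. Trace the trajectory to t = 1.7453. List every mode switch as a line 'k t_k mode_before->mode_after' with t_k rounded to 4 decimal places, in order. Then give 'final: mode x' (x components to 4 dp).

Mode 1: guard c·x = 3.1688 hit at Δt = 0.9735 (t = 0.9735), x⁻ = (-3.1688) → reset → x⁺ = (-3.0855), jump to mode 0
Mode 0: flow for 0.7718 to horizon, guard not reached → x = (-3.4462)

1 0.9735 1->0
final: 0 -3.4462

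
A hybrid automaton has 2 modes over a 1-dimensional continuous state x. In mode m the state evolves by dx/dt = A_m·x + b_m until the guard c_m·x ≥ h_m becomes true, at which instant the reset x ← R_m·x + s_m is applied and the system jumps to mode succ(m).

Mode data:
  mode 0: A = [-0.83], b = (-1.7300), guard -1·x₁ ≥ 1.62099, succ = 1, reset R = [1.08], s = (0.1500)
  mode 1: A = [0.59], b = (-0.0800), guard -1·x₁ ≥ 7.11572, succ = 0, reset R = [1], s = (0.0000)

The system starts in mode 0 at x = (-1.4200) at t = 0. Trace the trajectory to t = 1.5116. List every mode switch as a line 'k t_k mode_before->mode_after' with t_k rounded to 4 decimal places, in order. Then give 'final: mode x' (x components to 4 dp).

Mode 0: guard c·x = 1.6210 hit at Δt = 0.4341 (t = 0.4341), x⁻ = (-1.6210) → reset → x⁺ = (-1.6007), jump to mode 1
Mode 1: flow for 1.0775 to horizon, guard not reached → x = (-3.1431)

1 0.4341 0->1
final: 1 -3.1431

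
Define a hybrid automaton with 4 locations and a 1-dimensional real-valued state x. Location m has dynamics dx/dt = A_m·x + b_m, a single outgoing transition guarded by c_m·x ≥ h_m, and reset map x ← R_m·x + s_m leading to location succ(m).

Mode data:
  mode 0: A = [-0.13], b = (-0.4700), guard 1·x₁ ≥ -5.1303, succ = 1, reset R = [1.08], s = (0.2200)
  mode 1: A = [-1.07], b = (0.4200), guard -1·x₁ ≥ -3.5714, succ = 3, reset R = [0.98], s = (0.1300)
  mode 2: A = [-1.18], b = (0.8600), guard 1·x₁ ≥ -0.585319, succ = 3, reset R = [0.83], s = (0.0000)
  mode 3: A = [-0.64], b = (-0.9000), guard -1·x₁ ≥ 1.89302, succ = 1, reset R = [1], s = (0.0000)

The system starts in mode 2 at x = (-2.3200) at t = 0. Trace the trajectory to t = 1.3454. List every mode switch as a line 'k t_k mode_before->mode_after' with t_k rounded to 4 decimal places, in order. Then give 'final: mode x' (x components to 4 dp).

Mode 2: guard c·x = -0.5853 hit at Δt = 0.7132 (t = 0.7132), x⁻ = (-0.5853) → reset → x⁺ = (-0.4858), jump to mode 3
Mode 3: flow for 0.6322 to horizon, guard not reached → x = (-0.7921)

1 0.7132 2->3
final: 3 -0.7921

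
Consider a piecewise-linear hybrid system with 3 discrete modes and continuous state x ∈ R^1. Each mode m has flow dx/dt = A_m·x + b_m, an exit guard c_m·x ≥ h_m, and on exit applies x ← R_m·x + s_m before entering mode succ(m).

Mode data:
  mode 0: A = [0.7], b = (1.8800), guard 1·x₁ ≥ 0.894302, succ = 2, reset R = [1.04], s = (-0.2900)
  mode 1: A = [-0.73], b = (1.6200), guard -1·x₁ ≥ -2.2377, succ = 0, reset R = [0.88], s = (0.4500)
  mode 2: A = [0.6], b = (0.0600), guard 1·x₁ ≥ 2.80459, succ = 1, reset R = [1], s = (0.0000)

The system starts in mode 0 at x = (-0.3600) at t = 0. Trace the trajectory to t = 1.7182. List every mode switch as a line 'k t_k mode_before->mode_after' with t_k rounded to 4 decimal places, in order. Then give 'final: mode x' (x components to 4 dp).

Mode 0: guard c·x = 0.8943 hit at Δt = 0.6162 (t = 0.6162), x⁻ = (0.8943) → reset → x⁺ = (0.6401), jump to mode 2
Mode 2: flow for 1.1020 to horizon, guard not reached → x = (1.3336)

1 0.6162 0->2
final: 2 1.3336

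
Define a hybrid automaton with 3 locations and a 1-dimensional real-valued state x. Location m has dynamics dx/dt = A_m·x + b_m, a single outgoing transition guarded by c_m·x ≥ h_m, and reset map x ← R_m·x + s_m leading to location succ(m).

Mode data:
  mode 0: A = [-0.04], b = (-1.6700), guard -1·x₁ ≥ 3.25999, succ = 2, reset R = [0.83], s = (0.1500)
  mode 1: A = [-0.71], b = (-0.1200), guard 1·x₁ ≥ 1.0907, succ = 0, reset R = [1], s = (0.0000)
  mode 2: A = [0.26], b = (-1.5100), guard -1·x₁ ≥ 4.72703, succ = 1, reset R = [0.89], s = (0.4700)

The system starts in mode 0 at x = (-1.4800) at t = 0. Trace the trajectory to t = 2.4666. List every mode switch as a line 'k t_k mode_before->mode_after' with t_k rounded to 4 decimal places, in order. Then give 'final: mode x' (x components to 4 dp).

Mode 0: guard c·x = 3.2600 hit at Δt = 1.1302 (t = 1.1302), x⁻ = (-3.2600) → reset → x⁺ = (-2.5558), jump to mode 2
Mode 2: guard c·x = 4.7270 hit at Δt = 0.8877 (t = 2.0179), x⁻ = (-4.7270) → reset → x⁺ = (-3.7371), jump to mode 1
Mode 1: flow for 0.4487 to horizon, guard not reached → x = (-2.7636)

1 1.1302 0->2
2 2.0179 2->1
final: 1 -2.7636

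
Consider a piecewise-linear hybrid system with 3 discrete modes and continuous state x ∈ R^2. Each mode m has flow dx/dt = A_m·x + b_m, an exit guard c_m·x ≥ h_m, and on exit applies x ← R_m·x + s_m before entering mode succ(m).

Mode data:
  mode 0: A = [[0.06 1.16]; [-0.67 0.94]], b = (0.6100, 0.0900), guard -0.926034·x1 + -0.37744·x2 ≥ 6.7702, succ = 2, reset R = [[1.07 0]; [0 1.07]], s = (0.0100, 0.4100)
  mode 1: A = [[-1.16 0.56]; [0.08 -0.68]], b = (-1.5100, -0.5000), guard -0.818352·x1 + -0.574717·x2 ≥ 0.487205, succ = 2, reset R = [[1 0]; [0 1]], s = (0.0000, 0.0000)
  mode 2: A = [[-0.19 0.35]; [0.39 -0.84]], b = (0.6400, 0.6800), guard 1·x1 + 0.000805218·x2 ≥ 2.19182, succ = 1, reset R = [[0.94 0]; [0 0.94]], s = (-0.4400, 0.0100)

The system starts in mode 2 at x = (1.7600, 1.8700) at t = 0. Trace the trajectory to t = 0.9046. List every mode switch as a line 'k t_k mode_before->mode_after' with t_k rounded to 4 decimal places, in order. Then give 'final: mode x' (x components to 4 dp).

1 0.4740 2->1
final: 1 0.7353 1.1351

Mode 2: guard c·x = 2.1918 hit at Δt = 0.4740 (t = 0.4740), x⁻ = (2.1903, 1.8256) → reset → x⁺ = (1.6189, 1.7261), jump to mode 1
Mode 1: flow for 0.4306 to horizon, guard not reached → x = (0.7353, 1.1351)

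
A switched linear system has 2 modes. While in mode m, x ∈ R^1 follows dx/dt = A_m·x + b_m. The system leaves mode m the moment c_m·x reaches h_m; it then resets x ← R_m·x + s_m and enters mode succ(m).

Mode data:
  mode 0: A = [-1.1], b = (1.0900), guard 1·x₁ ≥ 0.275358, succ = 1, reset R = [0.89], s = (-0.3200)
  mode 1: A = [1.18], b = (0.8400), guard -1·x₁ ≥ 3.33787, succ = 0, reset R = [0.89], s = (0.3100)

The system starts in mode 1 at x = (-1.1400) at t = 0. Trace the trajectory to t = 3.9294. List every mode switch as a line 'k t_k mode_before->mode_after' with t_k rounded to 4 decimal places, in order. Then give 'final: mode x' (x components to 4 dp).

Mode 1: guard c·x = 3.3379 hit at Δt = 1.5371 (t = 1.5371), x⁻ = (-3.3379) → reset → x⁺ = (-2.6607), jump to mode 0
Mode 0: guard c·x = 0.2754 hit at Δt = 1.4817 (t = 3.0188), x⁻ = (0.2754) → reset → x⁺ = (-0.0749), jump to mode 1
Mode 1: flow for 0.9106 to horizon, guard not reached → x = (1.1534)

1 1.5371 1->0
2 3.0188 0->1
final: 1 1.1534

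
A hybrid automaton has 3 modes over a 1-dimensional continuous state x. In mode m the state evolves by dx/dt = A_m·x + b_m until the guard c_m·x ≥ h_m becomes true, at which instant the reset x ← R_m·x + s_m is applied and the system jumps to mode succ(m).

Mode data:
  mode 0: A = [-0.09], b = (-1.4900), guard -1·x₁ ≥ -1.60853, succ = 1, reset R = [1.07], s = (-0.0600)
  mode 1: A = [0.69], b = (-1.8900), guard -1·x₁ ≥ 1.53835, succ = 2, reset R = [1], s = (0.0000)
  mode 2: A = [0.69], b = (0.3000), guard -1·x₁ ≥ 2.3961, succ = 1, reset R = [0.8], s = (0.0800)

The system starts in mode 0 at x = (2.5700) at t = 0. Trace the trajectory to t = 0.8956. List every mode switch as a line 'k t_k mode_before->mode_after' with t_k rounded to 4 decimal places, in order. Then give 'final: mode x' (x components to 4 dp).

1 0.5731 0->1
final: 1 1.3925

Mode 0: guard c·x = -1.6085 hit at Δt = 0.5731 (t = 0.5731), x⁻ = (1.6085) → reset → x⁺ = (1.6611), jump to mode 1
Mode 1: flow for 0.3225 to horizon, guard not reached → x = (1.3925)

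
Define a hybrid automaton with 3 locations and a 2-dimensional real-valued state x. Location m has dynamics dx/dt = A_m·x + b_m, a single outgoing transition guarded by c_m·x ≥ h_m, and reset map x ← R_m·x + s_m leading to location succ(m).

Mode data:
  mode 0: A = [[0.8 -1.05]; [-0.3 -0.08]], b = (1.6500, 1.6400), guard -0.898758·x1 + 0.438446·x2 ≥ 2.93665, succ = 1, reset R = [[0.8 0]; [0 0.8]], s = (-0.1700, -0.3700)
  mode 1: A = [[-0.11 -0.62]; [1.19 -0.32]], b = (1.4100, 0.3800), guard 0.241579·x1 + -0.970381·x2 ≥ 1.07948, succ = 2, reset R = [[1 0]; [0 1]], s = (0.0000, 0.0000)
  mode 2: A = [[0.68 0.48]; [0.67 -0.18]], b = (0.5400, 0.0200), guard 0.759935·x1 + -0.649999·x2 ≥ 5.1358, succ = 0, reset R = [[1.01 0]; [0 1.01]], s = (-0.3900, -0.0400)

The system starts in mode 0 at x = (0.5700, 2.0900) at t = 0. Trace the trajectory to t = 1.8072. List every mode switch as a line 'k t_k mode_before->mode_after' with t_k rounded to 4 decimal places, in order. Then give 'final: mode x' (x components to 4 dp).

1 1.2979 0->1
final: 1 -1.1870 1.8345

Mode 0: guard c·x = 2.9367 hit at Δt = 1.2979 (t = 1.2979), x⁻ = (-1.3542, 3.9220) → reset → x⁺ = (-1.2533, 2.7676), jump to mode 1
Mode 1: flow for 0.5093 to horizon, guard not reached → x = (-1.1870, 1.8345)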